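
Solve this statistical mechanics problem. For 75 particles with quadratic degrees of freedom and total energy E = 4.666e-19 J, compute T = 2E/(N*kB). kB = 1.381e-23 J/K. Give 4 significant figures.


Step 1: Numerator = 2*E = 2*4.666e-19 = 9.332e-19 J
Step 2: Denominator = N*kB = 75*1.381e-23 = 1.036e-21
Step 3: T = 9.332e-19 / 1.036e-21 = 901 K

901


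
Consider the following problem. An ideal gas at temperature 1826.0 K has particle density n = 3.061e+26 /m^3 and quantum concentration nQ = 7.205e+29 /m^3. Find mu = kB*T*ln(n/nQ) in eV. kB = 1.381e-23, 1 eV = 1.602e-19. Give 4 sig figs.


Step 1: n/nQ = 3.061e+26/7.205e+29 = 0.0004248
Step 2: ln(n/nQ) = -7.764
Step 3: mu = kB*T*ln(n/nQ) = 2.522e-20*-7.764 = -1.958e-19 J
Step 4: Convert to eV: -1.958e-19/1.602e-19 = -1.222 eV

-1.222


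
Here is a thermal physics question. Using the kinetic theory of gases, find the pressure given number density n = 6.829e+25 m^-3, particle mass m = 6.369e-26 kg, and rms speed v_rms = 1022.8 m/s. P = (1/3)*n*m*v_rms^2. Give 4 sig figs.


Step 1: v_rms^2 = 1022.8^2 = 1.046e+06
Step 2: n*m = 6.829e+25*6.369e-26 = 4.349
Step 3: P = (1/3)*4.349*1.046e+06 = 1.517e+06 Pa

1.517e+06


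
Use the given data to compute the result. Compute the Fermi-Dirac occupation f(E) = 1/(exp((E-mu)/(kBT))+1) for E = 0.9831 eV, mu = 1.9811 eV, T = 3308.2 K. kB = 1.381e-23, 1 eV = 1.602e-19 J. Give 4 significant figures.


Step 1: (E - mu) = 0.9831 - 1.9811 = -0.998 eV
Step 2: Convert: (E-mu)*eV = -1.599e-19 J
Step 3: x = (E-mu)*eV/(kB*T) = -3.5
Step 4: f = 1/(exp(-3.5)+1) = 0.9707

0.9707


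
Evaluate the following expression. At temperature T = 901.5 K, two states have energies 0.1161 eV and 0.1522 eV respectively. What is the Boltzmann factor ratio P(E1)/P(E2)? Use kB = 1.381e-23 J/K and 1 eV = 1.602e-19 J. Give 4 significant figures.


Step 1: Compute energy difference dE = E1 - E2 = 0.1161 - 0.1522 = -0.0361 eV
Step 2: Convert to Joules: dE_J = -0.0361 * 1.602e-19 = -5.783e-21 J
Step 3: Compute exponent = -dE_J / (kB * T) = -(-5.783e-21) / (1.381e-23 * 901.5) = 0.4645
Step 4: P(E1)/P(E2) = exp(0.4645) = 1.591

1.591


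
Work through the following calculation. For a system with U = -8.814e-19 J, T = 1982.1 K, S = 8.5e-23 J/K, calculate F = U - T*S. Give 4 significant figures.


Step 1: T*S = 1982.1 * 8.5e-23 = 1.685e-19 J
Step 2: F = U - T*S = -8.814e-19 - 1.685e-19
Step 3: F = -1.05e-18 J

-1.05e-18


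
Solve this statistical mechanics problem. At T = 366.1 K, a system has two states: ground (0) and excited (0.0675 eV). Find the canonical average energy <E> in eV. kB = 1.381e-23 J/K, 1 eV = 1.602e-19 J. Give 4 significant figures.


Step 1: beta*E = 0.0675*1.602e-19/(1.381e-23*366.1) = 2.139
Step 2: exp(-beta*E) = 0.1178
Step 3: <E> = 0.0675*0.1178/(1+0.1178) = 0.007113 eV

0.007113


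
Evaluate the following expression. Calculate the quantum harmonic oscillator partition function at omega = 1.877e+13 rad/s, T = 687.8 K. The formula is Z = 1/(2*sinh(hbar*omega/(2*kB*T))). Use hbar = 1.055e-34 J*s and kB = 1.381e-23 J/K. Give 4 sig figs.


Step 1: Compute x = hbar*omega/(kB*T) = 1.055e-34*1.877e+13/(1.381e-23*687.8) = 0.2085
Step 2: x/2 = 0.1042
Step 3: sinh(x/2) = 0.1044
Step 4: Z = 1/(2*0.1044) = 4.788

4.788


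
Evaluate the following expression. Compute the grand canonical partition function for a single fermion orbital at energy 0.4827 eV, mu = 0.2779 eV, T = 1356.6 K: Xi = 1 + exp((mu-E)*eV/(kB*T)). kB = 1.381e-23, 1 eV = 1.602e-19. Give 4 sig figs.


Step 1: (mu - E) = 0.2779 - 0.4827 = -0.2048 eV
Step 2: x = (mu-E)*eV/(kB*T) = -0.2048*1.602e-19/(1.381e-23*1356.6) = -1.751
Step 3: exp(x) = 0.1736
Step 4: Xi = 1 + 0.1736 = 1.174

1.174


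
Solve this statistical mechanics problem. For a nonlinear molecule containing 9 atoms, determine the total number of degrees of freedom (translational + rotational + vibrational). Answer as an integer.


Step 1: Translational DOF = 3
Step 2: Rotational DOF (nonlinear) = 3
Step 3: Vibrational DOF = 3*9 - 6 = 21
Step 4: Total = 3 + 3 + 21 = 27

27


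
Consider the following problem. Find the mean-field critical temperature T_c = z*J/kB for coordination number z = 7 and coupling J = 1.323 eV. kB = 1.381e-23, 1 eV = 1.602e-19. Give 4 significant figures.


Step 1: z*J = 7*1.323 = 9.261 eV
Step 2: Convert to Joules: 9.261*1.602e-19 = 1.484e-18 J
Step 3: T_c = 1.484e-18 / 1.381e-23 = 1.074e+05 K

1.074e+05


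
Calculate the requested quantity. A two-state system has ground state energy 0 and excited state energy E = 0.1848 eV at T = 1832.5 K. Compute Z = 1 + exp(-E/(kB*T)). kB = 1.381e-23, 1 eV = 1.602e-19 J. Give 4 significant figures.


Step 1: Compute beta*E = E*eV/(kB*T) = 0.1848*1.602e-19/(1.381e-23*1832.5) = 1.17
Step 2: exp(-beta*E) = exp(-1.17) = 0.3104
Step 3: Z = 1 + 0.3104 = 1.31

1.31


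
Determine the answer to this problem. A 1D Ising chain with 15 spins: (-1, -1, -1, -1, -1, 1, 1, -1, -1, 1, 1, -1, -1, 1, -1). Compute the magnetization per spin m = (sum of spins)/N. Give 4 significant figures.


Step 1: Count up spins (+1): 5, down spins (-1): 10
Step 2: Total magnetization M = 5 - 10 = -5
Step 3: m = M/N = -5/15 = -0.3333

-0.3333


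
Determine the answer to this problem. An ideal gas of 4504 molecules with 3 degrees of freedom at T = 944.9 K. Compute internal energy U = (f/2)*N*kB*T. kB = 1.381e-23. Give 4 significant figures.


Step 1: f/2 = 3/2 = 1.5
Step 2: N*kB*T = 4504*1.381e-23*944.9 = 5.877e-17
Step 3: U = 1.5 * 5.877e-17 = 8.816e-17 J

8.816e-17


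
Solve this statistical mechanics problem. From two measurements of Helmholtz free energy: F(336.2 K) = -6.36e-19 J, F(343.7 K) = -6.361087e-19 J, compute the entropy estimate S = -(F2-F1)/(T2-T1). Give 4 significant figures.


Step 1: dF = F2 - F1 = -6.361087e-19 - (-6.36e-19) = -1.087e-22 J
Step 2: dT = T2 - T1 = 343.7 - 336.2 = 7.5 K
Step 3: S = -dF/dT = -(-1.087e-22)/7.5 = 1.449e-23 J/K

1.449e-23


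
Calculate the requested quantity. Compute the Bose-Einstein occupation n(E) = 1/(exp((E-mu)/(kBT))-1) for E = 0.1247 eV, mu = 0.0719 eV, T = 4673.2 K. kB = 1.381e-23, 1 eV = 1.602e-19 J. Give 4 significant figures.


Step 1: (E - mu) = 0.0528 eV
Step 2: x = (E-mu)*eV/(kB*T) = 0.0528*1.602e-19/(1.381e-23*4673.2) = 0.1311
Step 3: exp(x) = 1.14
Step 4: n = 1/(exp(x)-1) = 7.141

7.141


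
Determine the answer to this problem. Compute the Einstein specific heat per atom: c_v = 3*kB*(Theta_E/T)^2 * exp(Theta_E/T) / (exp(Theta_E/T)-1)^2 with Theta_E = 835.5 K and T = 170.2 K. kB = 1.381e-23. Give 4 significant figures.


Step 1: x = Theta_E/T = 835.5/170.2 = 4.909
Step 2: x^2 = 24.1
Step 3: exp(x) = 135.5
Step 4: c_v = 3*1.381e-23*24.1*135.5/(135.5-1)^2 = 7.478e-24

7.478e-24


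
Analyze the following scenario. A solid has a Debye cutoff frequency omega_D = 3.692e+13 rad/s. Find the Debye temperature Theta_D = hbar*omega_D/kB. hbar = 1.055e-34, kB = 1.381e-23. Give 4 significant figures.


Step 1: hbar*omega_D = 1.055e-34 * 3.692e+13 = 3.895e-21 J
Step 2: Theta_D = 3.895e-21 / 1.381e-23
Step 3: Theta_D = 282 K

282


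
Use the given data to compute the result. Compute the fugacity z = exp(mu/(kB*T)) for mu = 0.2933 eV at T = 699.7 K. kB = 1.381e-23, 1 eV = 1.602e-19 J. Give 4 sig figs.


Step 1: Convert mu to Joules: 0.2933*1.602e-19 = 4.699e-20 J
Step 2: kB*T = 1.381e-23*699.7 = 9.663e-21 J
Step 3: mu/(kB*T) = 4.863
Step 4: z = exp(4.863) = 129.4

129.4


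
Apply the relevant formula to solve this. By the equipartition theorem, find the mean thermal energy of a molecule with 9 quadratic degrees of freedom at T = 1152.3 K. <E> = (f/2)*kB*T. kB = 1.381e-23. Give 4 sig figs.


Step 1: f/2 = 9/2 = 4.5
Step 2: kB*T = 1.381e-23 * 1152.3 = 1.591e-20
Step 3: <E> = 4.5 * 1.591e-20 = 7.161e-20 J

7.161e-20


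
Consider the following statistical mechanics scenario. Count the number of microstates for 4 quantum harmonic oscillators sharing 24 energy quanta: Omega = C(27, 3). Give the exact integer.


Step 1: Use binomial coefficient C(27, 3)
Step 2: Numerator = 27! / 24!
Step 3: Denominator = 3!
Step 4: Omega = 2925

2925


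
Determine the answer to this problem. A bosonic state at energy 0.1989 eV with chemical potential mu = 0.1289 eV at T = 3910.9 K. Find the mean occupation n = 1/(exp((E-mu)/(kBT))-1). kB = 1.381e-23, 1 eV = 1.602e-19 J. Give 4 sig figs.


Step 1: (E - mu) = 0.07 eV
Step 2: x = (E-mu)*eV/(kB*T) = 0.07*1.602e-19/(1.381e-23*3910.9) = 0.2076
Step 3: exp(x) = 1.231
Step 4: n = 1/(exp(x)-1) = 4.334

4.334


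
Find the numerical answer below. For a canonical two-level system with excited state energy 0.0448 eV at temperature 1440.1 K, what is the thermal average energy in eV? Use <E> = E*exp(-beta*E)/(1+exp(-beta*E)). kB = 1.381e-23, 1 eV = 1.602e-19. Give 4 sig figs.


Step 1: beta*E = 0.0448*1.602e-19/(1.381e-23*1440.1) = 0.3609
Step 2: exp(-beta*E) = 0.6971
Step 3: <E> = 0.0448*0.6971/(1+0.6971) = 0.0184 eV

0.0184


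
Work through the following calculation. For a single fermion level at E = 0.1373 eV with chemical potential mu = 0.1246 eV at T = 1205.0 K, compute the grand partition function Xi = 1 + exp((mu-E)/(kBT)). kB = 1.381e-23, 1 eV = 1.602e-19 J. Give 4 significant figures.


Step 1: (mu - E) = 0.1246 - 0.1373 = -0.0127 eV
Step 2: x = (mu-E)*eV/(kB*T) = -0.0127*1.602e-19/(1.381e-23*1205.0) = -0.1223
Step 3: exp(x) = 0.8849
Step 4: Xi = 1 + 0.8849 = 1.885

1.885


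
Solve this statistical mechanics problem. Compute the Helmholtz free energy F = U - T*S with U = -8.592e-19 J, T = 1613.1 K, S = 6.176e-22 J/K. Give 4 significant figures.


Step 1: T*S = 1613.1 * 6.176e-22 = 9.963e-19 J
Step 2: F = U - T*S = -8.592e-19 - 9.963e-19
Step 3: F = -1.855e-18 J

-1.855e-18


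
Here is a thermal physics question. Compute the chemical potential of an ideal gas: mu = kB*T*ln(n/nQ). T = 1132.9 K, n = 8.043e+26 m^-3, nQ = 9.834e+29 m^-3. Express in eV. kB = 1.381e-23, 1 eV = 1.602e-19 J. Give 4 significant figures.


Step 1: n/nQ = 8.043e+26/9.834e+29 = 0.0008179
Step 2: ln(n/nQ) = -7.109
Step 3: mu = kB*T*ln(n/nQ) = 1.565e-20*-7.109 = -1.112e-19 J
Step 4: Convert to eV: -1.112e-19/1.602e-19 = -0.6943 eV

-0.6943


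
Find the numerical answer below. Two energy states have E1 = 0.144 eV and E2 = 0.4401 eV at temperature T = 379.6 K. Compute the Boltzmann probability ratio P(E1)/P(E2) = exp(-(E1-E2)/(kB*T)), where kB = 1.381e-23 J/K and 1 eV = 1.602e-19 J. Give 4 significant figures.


Step 1: Compute energy difference dE = E1 - E2 = 0.144 - 0.4401 = -0.2961 eV
Step 2: Convert to Joules: dE_J = -0.2961 * 1.602e-19 = -4.744e-20 J
Step 3: Compute exponent = -dE_J / (kB * T) = -(-4.744e-20) / (1.381e-23 * 379.6) = 9.049
Step 4: P(E1)/P(E2) = exp(9.049) = 8507

8507


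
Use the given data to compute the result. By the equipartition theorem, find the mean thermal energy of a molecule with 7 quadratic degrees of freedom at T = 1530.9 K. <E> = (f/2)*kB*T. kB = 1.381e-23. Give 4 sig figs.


Step 1: f/2 = 7/2 = 3.5
Step 2: kB*T = 1.381e-23 * 1530.9 = 2.114e-20
Step 3: <E> = 3.5 * 2.114e-20 = 7.4e-20 J

7.4e-20


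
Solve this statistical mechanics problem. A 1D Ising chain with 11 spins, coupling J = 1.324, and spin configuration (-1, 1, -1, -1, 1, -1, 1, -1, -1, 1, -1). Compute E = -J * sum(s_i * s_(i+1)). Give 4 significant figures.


Step 1: Nearest-neighbor products: -1, -1, 1, -1, -1, -1, -1, 1, -1, -1
Step 2: Sum of products = -6
Step 3: E = -1.324 * -6 = 7.944

7.944


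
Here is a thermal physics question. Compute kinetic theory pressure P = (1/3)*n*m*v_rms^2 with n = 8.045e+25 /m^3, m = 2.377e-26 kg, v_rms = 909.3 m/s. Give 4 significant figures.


Step 1: v_rms^2 = 909.3^2 = 8.268e+05
Step 2: n*m = 8.045e+25*2.377e-26 = 1.912
Step 3: P = (1/3)*1.912*8.268e+05 = 5.27e+05 Pa

5.27e+05


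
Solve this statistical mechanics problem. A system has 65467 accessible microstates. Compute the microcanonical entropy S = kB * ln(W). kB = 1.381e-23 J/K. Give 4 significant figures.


Step 1: ln(W) = ln(65467) = 11.09
Step 2: S = kB * ln(W) = 1.381e-23 * 11.09
Step 3: S = 1.531e-22 J/K

1.531e-22


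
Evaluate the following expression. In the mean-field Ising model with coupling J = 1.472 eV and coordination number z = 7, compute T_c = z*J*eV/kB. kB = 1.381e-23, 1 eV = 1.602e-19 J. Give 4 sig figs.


Step 1: z*J = 7*1.472 = 10.3 eV
Step 2: Convert to Joules: 10.3*1.602e-19 = 1.651e-18 J
Step 3: T_c = 1.651e-18 / 1.381e-23 = 1.195e+05 K

1.195e+05


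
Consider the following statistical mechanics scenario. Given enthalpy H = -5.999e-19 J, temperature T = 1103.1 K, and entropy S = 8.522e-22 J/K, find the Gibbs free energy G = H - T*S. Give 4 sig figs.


Step 1: T*S = 1103.1 * 8.522e-22 = 9.401e-19 J
Step 2: G = H - T*S = -5.999e-19 - 9.401e-19
Step 3: G = -1.54e-18 J

-1.54e-18


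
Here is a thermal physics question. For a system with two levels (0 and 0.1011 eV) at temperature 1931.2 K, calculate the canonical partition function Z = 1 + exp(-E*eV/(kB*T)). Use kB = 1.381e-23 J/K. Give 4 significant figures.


Step 1: Compute beta*E = E*eV/(kB*T) = 0.1011*1.602e-19/(1.381e-23*1931.2) = 0.6073
Step 2: exp(-beta*E) = exp(-0.6073) = 0.5448
Step 3: Z = 1 + 0.5448 = 1.545

1.545


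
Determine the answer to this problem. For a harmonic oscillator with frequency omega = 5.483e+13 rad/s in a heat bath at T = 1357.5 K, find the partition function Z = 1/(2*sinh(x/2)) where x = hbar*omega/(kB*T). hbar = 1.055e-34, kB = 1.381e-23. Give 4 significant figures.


Step 1: Compute x = hbar*omega/(kB*T) = 1.055e-34*5.483e+13/(1.381e-23*1357.5) = 0.3086
Step 2: x/2 = 0.1543
Step 3: sinh(x/2) = 0.1549
Step 4: Z = 1/(2*0.1549) = 3.228

3.228


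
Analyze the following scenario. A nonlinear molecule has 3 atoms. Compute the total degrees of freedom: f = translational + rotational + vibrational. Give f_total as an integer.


Step 1: Translational DOF = 3
Step 2: Rotational DOF (nonlinear) = 3
Step 3: Vibrational DOF = 3*3 - 6 = 3
Step 4: Total = 3 + 3 + 3 = 9

9


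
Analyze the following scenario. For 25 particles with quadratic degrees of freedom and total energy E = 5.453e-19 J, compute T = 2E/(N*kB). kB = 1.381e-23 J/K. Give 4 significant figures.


Step 1: Numerator = 2*E = 2*5.453e-19 = 1.091e-18 J
Step 2: Denominator = N*kB = 25*1.381e-23 = 3.452e-22
Step 3: T = 1.091e-18 / 3.452e-22 = 3159 K

3159


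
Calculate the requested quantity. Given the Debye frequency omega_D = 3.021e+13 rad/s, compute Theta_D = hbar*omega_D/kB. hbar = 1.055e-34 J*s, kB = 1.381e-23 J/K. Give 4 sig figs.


Step 1: hbar*omega_D = 1.055e-34 * 3.021e+13 = 3.187e-21 J
Step 2: Theta_D = 3.187e-21 / 1.381e-23
Step 3: Theta_D = 230.8 K

230.8


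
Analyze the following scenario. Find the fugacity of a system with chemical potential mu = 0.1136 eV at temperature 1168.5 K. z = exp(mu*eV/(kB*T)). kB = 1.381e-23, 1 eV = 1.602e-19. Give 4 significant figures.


Step 1: Convert mu to Joules: 0.1136*1.602e-19 = 1.82e-20 J
Step 2: kB*T = 1.381e-23*1168.5 = 1.614e-20 J
Step 3: mu/(kB*T) = 1.128
Step 4: z = exp(1.128) = 3.089

3.089


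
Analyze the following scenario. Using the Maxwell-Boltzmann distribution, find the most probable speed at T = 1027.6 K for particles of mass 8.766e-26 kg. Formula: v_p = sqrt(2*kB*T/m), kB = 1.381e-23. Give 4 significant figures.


Step 1: Numerator = 2*kB*T = 2*1.381e-23*1027.6 = 2.838e-20
Step 2: Ratio = 2.838e-20 / 8.766e-26 = 3.238e+05
Step 3: v_p = sqrt(3.238e+05) = 569 m/s

569


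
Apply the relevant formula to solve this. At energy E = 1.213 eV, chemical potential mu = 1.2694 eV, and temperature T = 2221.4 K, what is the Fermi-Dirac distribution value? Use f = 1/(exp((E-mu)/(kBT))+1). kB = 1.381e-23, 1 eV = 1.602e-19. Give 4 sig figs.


Step 1: (E - mu) = 1.213 - 1.2694 = -0.0564 eV
Step 2: Convert: (E-mu)*eV = -9.035e-21 J
Step 3: x = (E-mu)*eV/(kB*T) = -0.2945
Step 4: f = 1/(exp(-0.2945)+1) = 0.5731

0.5731


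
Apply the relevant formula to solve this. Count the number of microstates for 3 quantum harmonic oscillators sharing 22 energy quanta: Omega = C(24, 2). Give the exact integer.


Step 1: Use binomial coefficient C(24, 2)
Step 2: Numerator = 24! / 22!
Step 3: Denominator = 2!
Step 4: Omega = 276

276


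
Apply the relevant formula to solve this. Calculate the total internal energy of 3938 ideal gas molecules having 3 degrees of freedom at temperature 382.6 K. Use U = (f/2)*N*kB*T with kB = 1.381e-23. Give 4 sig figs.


Step 1: f/2 = 3/2 = 1.5
Step 2: N*kB*T = 3938*1.381e-23*382.6 = 2.081e-17
Step 3: U = 1.5 * 2.081e-17 = 3.121e-17 J

3.121e-17


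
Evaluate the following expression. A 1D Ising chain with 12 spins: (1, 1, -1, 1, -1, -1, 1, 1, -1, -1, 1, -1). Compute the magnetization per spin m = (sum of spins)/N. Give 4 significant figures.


Step 1: Count up spins (+1): 6, down spins (-1): 6
Step 2: Total magnetization M = 6 - 6 = 0
Step 3: m = M/N = 0/12 = 0

0


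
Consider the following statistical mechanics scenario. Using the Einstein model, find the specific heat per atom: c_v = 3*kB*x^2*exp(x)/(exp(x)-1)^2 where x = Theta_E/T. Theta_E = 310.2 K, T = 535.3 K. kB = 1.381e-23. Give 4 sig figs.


Step 1: x = Theta_E/T = 310.2/535.3 = 0.5795
Step 2: x^2 = 0.3358
Step 3: exp(x) = 1.785
Step 4: c_v = 3*1.381e-23*0.3358*1.785/(1.785-1)^2 = 4.029e-23

4.029e-23


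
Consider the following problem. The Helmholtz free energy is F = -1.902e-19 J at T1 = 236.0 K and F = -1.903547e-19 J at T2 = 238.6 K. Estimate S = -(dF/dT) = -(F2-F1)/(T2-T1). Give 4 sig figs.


Step 1: dF = F2 - F1 = -1.903547e-19 - (-1.902e-19) = -1.547e-22 J
Step 2: dT = T2 - T1 = 238.6 - 236.0 = 2.6 K
Step 3: S = -dF/dT = -(-1.547e-22)/2.6 = 5.95e-23 J/K

5.95e-23


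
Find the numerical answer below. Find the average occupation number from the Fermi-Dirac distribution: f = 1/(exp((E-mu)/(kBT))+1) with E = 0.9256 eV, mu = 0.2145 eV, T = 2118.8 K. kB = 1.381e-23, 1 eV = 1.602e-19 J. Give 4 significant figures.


Step 1: (E - mu) = 0.9256 - 0.2145 = 0.7111 eV
Step 2: Convert: (E-mu)*eV = 1.139e-19 J
Step 3: x = (E-mu)*eV/(kB*T) = 3.893
Step 4: f = 1/(exp(3.893)+1) = 0.01997

0.01997


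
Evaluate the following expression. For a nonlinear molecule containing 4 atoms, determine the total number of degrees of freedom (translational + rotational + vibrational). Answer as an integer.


Step 1: Translational DOF = 3
Step 2: Rotational DOF (nonlinear) = 3
Step 3: Vibrational DOF = 3*4 - 6 = 6
Step 4: Total = 3 + 3 + 6 = 12

12


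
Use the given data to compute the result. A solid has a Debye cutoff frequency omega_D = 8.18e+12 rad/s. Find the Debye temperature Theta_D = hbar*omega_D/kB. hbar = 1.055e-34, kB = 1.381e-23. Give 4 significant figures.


Step 1: hbar*omega_D = 1.055e-34 * 8.18e+12 = 8.63e-22 J
Step 2: Theta_D = 8.63e-22 / 1.381e-23
Step 3: Theta_D = 62.49 K

62.49


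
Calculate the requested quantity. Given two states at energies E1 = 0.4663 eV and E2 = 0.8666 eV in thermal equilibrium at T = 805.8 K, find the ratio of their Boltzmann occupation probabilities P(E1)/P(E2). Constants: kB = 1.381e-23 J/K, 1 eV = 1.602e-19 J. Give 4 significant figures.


Step 1: Compute energy difference dE = E1 - E2 = 0.4663 - 0.8666 = -0.4003 eV
Step 2: Convert to Joules: dE_J = -0.4003 * 1.602e-19 = -6.413e-20 J
Step 3: Compute exponent = -dE_J / (kB * T) = -(-6.413e-20) / (1.381e-23 * 805.8) = 5.763
Step 4: P(E1)/P(E2) = exp(5.763) = 318.2

318.2


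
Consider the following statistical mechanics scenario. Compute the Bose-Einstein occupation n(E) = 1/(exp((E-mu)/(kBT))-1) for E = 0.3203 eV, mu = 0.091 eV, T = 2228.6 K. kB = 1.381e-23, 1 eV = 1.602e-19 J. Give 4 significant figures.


Step 1: (E - mu) = 0.2293 eV
Step 2: x = (E-mu)*eV/(kB*T) = 0.2293*1.602e-19/(1.381e-23*2228.6) = 1.194
Step 3: exp(x) = 3.299
Step 4: n = 1/(exp(x)-1) = 0.435

0.435


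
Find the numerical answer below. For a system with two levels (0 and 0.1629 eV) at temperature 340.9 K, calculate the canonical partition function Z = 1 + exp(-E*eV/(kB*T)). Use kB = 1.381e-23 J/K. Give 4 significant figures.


Step 1: Compute beta*E = E*eV/(kB*T) = 0.1629*1.602e-19/(1.381e-23*340.9) = 5.543
Step 2: exp(-beta*E) = exp(-5.543) = 0.003914
Step 3: Z = 1 + 0.003914 = 1.004

1.004


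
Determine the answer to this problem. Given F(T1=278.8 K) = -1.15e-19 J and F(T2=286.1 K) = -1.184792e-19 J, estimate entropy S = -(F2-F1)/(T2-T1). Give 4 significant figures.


Step 1: dF = F2 - F1 = -1.184792e-19 - (-1.15e-19) = -3.4792e-21 J
Step 2: dT = T2 - T1 = 286.1 - 278.8 = 7.3 K
Step 3: S = -dF/dT = -(-3.4792e-21)/7.3 = 4.766e-22 J/K

4.766e-22


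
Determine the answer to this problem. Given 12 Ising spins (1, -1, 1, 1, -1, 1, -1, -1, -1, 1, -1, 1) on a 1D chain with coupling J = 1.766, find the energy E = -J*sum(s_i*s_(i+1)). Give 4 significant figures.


Step 1: Nearest-neighbor products: -1, -1, 1, -1, -1, -1, 1, 1, -1, -1, -1
Step 2: Sum of products = -5
Step 3: E = -1.766 * -5 = 8.83

8.83


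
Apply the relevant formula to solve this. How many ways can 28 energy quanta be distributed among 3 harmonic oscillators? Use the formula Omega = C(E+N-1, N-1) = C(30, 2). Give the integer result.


Step 1: Use binomial coefficient C(30, 2)
Step 2: Numerator = 30! / 28!
Step 3: Denominator = 2!
Step 4: Omega = 435

435


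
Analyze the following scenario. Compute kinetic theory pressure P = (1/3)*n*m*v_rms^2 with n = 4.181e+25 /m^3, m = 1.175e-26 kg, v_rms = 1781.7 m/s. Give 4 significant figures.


Step 1: v_rms^2 = 1781.7^2 = 3.174e+06
Step 2: n*m = 4.181e+25*1.175e-26 = 0.4913
Step 3: P = (1/3)*0.4913*3.174e+06 = 5.198e+05 Pa

5.198e+05


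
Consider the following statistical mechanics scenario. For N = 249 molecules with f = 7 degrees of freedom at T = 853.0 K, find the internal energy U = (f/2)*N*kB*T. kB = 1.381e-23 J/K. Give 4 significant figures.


Step 1: f/2 = 7/2 = 3.5
Step 2: N*kB*T = 249*1.381e-23*853.0 = 2.933e-18
Step 3: U = 3.5 * 2.933e-18 = 1.027e-17 J

1.027e-17


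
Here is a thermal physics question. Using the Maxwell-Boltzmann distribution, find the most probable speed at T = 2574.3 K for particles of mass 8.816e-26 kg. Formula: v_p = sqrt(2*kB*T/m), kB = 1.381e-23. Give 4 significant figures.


Step 1: Numerator = 2*kB*T = 2*1.381e-23*2574.3 = 7.11e-20
Step 2: Ratio = 7.11e-20 / 8.816e-26 = 8.065e+05
Step 3: v_p = sqrt(8.065e+05) = 898.1 m/s

898.1


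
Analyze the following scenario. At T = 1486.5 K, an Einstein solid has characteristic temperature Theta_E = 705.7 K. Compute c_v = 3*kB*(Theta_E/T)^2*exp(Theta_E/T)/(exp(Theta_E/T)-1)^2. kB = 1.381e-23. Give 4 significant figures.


Step 1: x = Theta_E/T = 705.7/1486.5 = 0.4747
Step 2: x^2 = 0.2254
Step 3: exp(x) = 1.608
Step 4: c_v = 3*1.381e-23*0.2254*1.608/(1.608-1)^2 = 4.066e-23

4.066e-23


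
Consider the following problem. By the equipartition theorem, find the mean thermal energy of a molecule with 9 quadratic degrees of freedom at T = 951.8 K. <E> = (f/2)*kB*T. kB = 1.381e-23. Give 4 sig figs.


Step 1: f/2 = 9/2 = 4.5
Step 2: kB*T = 1.381e-23 * 951.8 = 1.314e-20
Step 3: <E> = 4.5 * 1.314e-20 = 5.915e-20 J

5.915e-20


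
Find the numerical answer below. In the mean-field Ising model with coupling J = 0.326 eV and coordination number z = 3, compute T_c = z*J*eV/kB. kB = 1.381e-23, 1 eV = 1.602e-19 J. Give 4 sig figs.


Step 1: z*J = 3*0.326 = 0.978 eV
Step 2: Convert to Joules: 0.978*1.602e-19 = 1.567e-19 J
Step 3: T_c = 1.567e-19 / 1.381e-23 = 1.135e+04 K

1.135e+04


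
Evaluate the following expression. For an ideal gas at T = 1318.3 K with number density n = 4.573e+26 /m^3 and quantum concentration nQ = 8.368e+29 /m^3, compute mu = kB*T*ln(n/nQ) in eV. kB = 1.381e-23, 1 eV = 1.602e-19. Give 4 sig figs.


Step 1: n/nQ = 4.573e+26/8.368e+29 = 0.0005465
Step 2: ln(n/nQ) = -7.512
Step 3: mu = kB*T*ln(n/nQ) = 1.821e-20*-7.512 = -1.368e-19 J
Step 4: Convert to eV: -1.368e-19/1.602e-19 = -0.8537 eV

-0.8537


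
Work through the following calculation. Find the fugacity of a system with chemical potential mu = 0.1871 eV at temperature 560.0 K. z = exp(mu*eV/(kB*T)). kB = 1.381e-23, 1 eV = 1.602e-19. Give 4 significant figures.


Step 1: Convert mu to Joules: 0.1871*1.602e-19 = 2.997e-20 J
Step 2: kB*T = 1.381e-23*560.0 = 7.734e-21 J
Step 3: mu/(kB*T) = 3.876
Step 4: z = exp(3.876) = 48.22

48.22


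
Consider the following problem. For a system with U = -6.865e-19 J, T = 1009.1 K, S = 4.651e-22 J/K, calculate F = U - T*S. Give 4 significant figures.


Step 1: T*S = 1009.1 * 4.651e-22 = 4.693e-19 J
Step 2: F = U - T*S = -6.865e-19 - 4.693e-19
Step 3: F = -1.156e-18 J

-1.156e-18


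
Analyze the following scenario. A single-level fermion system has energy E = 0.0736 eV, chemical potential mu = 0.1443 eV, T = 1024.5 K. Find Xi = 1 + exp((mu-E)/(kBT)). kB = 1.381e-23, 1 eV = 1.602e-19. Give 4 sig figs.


Step 1: (mu - E) = 0.1443 - 0.0736 = 0.0707 eV
Step 2: x = (mu-E)*eV/(kB*T) = 0.0707*1.602e-19/(1.381e-23*1024.5) = 0.8005
Step 3: exp(x) = 2.227
Step 4: Xi = 1 + 2.227 = 3.227

3.227


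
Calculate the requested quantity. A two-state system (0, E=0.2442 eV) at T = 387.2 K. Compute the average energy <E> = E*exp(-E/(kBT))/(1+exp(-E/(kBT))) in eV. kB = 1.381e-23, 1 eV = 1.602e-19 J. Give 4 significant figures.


Step 1: beta*E = 0.2442*1.602e-19/(1.381e-23*387.2) = 7.316
Step 2: exp(-beta*E) = 0.0006648
Step 3: <E> = 0.2442*0.0006648/(1+0.0006648) = 0.0001622 eV

0.0001622


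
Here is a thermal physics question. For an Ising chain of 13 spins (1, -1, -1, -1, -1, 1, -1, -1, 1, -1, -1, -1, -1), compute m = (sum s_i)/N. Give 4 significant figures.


Step 1: Count up spins (+1): 3, down spins (-1): 10
Step 2: Total magnetization M = 3 - 10 = -7
Step 3: m = M/N = -7/13 = -0.5385

-0.5385


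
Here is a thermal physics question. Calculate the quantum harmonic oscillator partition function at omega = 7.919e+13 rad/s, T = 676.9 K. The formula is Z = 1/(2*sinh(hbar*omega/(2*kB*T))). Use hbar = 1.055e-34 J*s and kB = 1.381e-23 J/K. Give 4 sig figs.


Step 1: Compute x = hbar*omega/(kB*T) = 1.055e-34*7.919e+13/(1.381e-23*676.9) = 0.8937
Step 2: x/2 = 0.4469
Step 3: sinh(x/2) = 0.4619
Step 4: Z = 1/(2*0.4619) = 1.083

1.083


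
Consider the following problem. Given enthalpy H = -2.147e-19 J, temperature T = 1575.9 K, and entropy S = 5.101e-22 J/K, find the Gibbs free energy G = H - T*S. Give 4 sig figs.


Step 1: T*S = 1575.9 * 5.101e-22 = 8.039e-19 J
Step 2: G = H - T*S = -2.147e-19 - 8.039e-19
Step 3: G = -1.019e-18 J

-1.019e-18


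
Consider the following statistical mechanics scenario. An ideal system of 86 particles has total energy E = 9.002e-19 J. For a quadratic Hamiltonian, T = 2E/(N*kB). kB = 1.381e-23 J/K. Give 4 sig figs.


Step 1: Numerator = 2*E = 2*9.002e-19 = 1.8e-18 J
Step 2: Denominator = N*kB = 86*1.381e-23 = 1.188e-21
Step 3: T = 1.8e-18 / 1.188e-21 = 1516 K

1516


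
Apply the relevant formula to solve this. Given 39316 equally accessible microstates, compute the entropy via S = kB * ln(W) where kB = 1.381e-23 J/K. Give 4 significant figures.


Step 1: ln(W) = ln(39316) = 10.58
Step 2: S = kB * ln(W) = 1.381e-23 * 10.58
Step 3: S = 1.461e-22 J/K

1.461e-22


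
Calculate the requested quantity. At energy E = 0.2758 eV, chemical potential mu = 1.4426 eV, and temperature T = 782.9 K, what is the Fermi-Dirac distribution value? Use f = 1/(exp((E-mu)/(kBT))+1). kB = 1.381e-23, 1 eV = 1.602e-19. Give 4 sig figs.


Step 1: (E - mu) = 0.2758 - 1.4426 = -1.167 eV
Step 2: Convert: (E-mu)*eV = -1.869e-19 J
Step 3: x = (E-mu)*eV/(kB*T) = -17.29
Step 4: f = 1/(exp(-17.29)+1) = 1

1


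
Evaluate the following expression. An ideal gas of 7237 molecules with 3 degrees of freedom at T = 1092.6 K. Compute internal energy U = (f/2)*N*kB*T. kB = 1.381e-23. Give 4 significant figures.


Step 1: f/2 = 3/2 = 1.5
Step 2: N*kB*T = 7237*1.381e-23*1092.6 = 1.092e-16
Step 3: U = 1.5 * 1.092e-16 = 1.638e-16 J

1.638e-16


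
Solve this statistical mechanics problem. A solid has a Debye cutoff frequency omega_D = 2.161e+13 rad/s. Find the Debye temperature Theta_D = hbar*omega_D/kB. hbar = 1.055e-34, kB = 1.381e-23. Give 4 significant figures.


Step 1: hbar*omega_D = 1.055e-34 * 2.161e+13 = 2.28e-21 J
Step 2: Theta_D = 2.28e-21 / 1.381e-23
Step 3: Theta_D = 165.1 K

165.1


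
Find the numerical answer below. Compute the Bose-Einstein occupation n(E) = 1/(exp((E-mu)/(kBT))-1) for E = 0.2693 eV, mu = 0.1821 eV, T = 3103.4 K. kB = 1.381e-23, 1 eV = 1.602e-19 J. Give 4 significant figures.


Step 1: (E - mu) = 0.0872 eV
Step 2: x = (E-mu)*eV/(kB*T) = 0.0872*1.602e-19/(1.381e-23*3103.4) = 0.3259
Step 3: exp(x) = 1.385
Step 4: n = 1/(exp(x)-1) = 2.595

2.595


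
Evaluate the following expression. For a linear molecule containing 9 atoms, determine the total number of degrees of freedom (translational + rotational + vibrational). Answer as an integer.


Step 1: Translational DOF = 3
Step 2: Rotational DOF (linear) = 2
Step 3: Vibrational DOF = 3*9 - 5 = 22
Step 4: Total = 3 + 2 + 22 = 27

27


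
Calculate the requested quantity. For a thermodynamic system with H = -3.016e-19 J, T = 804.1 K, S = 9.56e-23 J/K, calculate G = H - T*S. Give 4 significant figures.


Step 1: T*S = 804.1 * 9.56e-23 = 7.687e-20 J
Step 2: G = H - T*S = -3.016e-19 - 7.687e-20
Step 3: G = -3.785e-19 J

-3.785e-19


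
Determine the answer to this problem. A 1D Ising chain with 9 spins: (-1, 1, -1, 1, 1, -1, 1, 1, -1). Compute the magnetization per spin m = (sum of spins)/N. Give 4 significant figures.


Step 1: Count up spins (+1): 5, down spins (-1): 4
Step 2: Total magnetization M = 5 - 4 = 1
Step 3: m = M/N = 1/9 = 0.1111

0.1111


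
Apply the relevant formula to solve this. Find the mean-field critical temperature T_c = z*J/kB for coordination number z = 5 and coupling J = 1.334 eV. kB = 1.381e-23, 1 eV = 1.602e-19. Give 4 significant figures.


Step 1: z*J = 5*1.334 = 6.67 eV
Step 2: Convert to Joules: 6.67*1.602e-19 = 1.069e-18 J
Step 3: T_c = 1.069e-18 / 1.381e-23 = 7.737e+04 K

7.737e+04


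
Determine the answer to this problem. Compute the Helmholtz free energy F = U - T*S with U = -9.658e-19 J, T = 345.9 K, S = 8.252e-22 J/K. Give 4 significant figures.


Step 1: T*S = 345.9 * 8.252e-22 = 2.854e-19 J
Step 2: F = U - T*S = -9.658e-19 - 2.854e-19
Step 3: F = -1.251e-18 J

-1.251e-18


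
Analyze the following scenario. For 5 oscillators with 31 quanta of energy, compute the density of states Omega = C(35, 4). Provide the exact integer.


Step 1: Use binomial coefficient C(35, 4)
Step 2: Numerator = 35! / 31!
Step 3: Denominator = 4!
Step 4: Omega = 52360

52360


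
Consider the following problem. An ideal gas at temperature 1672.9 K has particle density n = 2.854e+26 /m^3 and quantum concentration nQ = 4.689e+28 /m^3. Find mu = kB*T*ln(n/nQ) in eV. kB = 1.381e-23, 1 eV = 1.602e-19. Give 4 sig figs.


Step 1: n/nQ = 2.854e+26/4.689e+28 = 0.006087
Step 2: ln(n/nQ) = -5.102
Step 3: mu = kB*T*ln(n/nQ) = 2.31e-20*-5.102 = -1.179e-19 J
Step 4: Convert to eV: -1.179e-19/1.602e-19 = -0.7357 eV

-0.7357


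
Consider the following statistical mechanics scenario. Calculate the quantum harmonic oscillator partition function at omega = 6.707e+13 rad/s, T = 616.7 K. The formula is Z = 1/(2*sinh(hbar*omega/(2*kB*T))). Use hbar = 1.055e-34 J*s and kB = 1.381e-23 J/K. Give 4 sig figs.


Step 1: Compute x = hbar*omega/(kB*T) = 1.055e-34*6.707e+13/(1.381e-23*616.7) = 0.8308
Step 2: x/2 = 0.4154
Step 3: sinh(x/2) = 0.4275
Step 4: Z = 1/(2*0.4275) = 1.17

1.17


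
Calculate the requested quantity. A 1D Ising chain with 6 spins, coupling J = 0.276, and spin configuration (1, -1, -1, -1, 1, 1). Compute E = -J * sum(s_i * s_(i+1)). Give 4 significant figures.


Step 1: Nearest-neighbor products: -1, 1, 1, -1, 1
Step 2: Sum of products = 1
Step 3: E = -0.276 * 1 = -0.276

-0.276


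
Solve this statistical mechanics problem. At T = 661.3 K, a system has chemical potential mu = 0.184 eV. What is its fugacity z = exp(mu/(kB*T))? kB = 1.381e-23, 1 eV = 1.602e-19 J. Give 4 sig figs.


Step 1: Convert mu to Joules: 0.184*1.602e-19 = 2.948e-20 J
Step 2: kB*T = 1.381e-23*661.3 = 9.133e-21 J
Step 3: mu/(kB*T) = 3.228
Step 4: z = exp(3.228) = 25.22

25.22


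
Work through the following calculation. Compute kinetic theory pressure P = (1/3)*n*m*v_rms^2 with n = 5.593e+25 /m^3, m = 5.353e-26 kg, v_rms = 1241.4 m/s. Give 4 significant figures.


Step 1: v_rms^2 = 1241.4^2 = 1.541e+06
Step 2: n*m = 5.593e+25*5.353e-26 = 2.994
Step 3: P = (1/3)*2.994*1.541e+06 = 1.538e+06 Pa

1.538e+06


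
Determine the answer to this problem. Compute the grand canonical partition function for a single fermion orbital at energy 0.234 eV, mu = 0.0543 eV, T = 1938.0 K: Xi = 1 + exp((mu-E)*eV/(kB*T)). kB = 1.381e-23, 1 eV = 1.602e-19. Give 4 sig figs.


Step 1: (mu - E) = 0.0543 - 0.234 = -0.1797 eV
Step 2: x = (mu-E)*eV/(kB*T) = -0.1797*1.602e-19/(1.381e-23*1938.0) = -1.076
Step 3: exp(x) = 0.3411
Step 4: Xi = 1 + 0.3411 = 1.341

1.341


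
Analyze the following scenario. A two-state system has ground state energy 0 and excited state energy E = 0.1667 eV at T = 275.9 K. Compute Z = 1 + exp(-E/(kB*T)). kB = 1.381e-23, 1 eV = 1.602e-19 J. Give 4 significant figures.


Step 1: Compute beta*E = E*eV/(kB*T) = 0.1667*1.602e-19/(1.381e-23*275.9) = 7.009
Step 2: exp(-beta*E) = exp(-7.009) = 0.0009038
Step 3: Z = 1 + 0.0009038 = 1.001

1.001


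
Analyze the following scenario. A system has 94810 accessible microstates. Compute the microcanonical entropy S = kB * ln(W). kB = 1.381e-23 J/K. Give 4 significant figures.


Step 1: ln(W) = ln(94810) = 11.46
Step 2: S = kB * ln(W) = 1.381e-23 * 11.46
Step 3: S = 1.583e-22 J/K

1.583e-22


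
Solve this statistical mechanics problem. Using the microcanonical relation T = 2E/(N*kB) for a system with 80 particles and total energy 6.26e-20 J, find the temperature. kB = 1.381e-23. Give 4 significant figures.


Step 1: Numerator = 2*E = 2*6.26e-20 = 1.252e-19 J
Step 2: Denominator = N*kB = 80*1.381e-23 = 1.105e-21
Step 3: T = 1.252e-19 / 1.105e-21 = 113.3 K

113.3


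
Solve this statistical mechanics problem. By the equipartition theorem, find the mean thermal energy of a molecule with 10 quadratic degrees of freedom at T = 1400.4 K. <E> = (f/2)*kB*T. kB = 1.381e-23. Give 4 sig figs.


Step 1: f/2 = 10/2 = 5
Step 2: kB*T = 1.381e-23 * 1400.4 = 1.934e-20
Step 3: <E> = 5 * 1.934e-20 = 9.67e-20 J

9.67e-20


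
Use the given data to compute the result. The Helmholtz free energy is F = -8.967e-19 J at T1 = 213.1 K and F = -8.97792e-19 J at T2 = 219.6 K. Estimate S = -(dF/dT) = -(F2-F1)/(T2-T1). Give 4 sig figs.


Step 1: dF = F2 - F1 = -8.97792e-19 - (-8.967e-19) = -1.092e-21 J
Step 2: dT = T2 - T1 = 219.6 - 213.1 = 6.5 K
Step 3: S = -dF/dT = -(-1.092e-21)/6.5 = 1.68e-22 J/K

1.68e-22


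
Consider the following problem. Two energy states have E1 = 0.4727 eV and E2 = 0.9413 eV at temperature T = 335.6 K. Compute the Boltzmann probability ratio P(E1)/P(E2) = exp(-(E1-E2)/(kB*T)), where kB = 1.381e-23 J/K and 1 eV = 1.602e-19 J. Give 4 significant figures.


Step 1: Compute energy difference dE = E1 - E2 = 0.4727 - 0.9413 = -0.4686 eV
Step 2: Convert to Joules: dE_J = -0.4686 * 1.602e-19 = -7.507e-20 J
Step 3: Compute exponent = -dE_J / (kB * T) = -(-7.507e-20) / (1.381e-23 * 335.6) = 16.2
Step 4: P(E1)/P(E2) = exp(16.2) = 1.083e+07

1.083e+07


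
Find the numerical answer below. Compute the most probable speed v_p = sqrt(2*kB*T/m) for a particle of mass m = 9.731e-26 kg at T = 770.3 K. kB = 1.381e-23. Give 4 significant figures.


Step 1: Numerator = 2*kB*T = 2*1.381e-23*770.3 = 2.128e-20
Step 2: Ratio = 2.128e-20 / 9.731e-26 = 2.186e+05
Step 3: v_p = sqrt(2.186e+05) = 467.6 m/s

467.6


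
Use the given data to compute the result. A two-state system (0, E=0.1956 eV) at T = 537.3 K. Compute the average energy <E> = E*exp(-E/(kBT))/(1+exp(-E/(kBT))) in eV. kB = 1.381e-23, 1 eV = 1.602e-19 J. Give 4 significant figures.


Step 1: beta*E = 0.1956*1.602e-19/(1.381e-23*537.3) = 4.223
Step 2: exp(-beta*E) = 0.01465
Step 3: <E> = 0.1956*0.01465/(1+0.01465) = 0.002825 eV

0.002825


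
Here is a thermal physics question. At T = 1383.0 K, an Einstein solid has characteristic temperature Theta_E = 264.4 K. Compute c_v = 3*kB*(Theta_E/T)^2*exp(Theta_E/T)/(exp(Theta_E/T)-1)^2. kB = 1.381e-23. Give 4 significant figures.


Step 1: x = Theta_E/T = 264.4/1383.0 = 0.1912
Step 2: x^2 = 0.03655
Step 3: exp(x) = 1.211
Step 4: c_v = 3*1.381e-23*0.03655*1.211/(1.211-1)^2 = 4.13e-23

4.13e-23


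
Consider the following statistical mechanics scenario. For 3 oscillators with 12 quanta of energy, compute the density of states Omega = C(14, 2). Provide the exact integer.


Step 1: Use binomial coefficient C(14, 2)
Step 2: Numerator = 14! / 12!
Step 3: Denominator = 2!
Step 4: Omega = 91

91


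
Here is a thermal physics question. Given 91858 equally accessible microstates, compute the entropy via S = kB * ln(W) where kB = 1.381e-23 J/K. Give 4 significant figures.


Step 1: ln(W) = ln(91858) = 11.43
Step 2: S = kB * ln(W) = 1.381e-23 * 11.43
Step 3: S = 1.578e-22 J/K

1.578e-22


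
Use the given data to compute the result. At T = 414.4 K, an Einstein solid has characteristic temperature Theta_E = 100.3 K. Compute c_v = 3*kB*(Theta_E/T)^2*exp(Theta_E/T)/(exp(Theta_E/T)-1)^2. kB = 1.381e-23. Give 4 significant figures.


Step 1: x = Theta_E/T = 100.3/414.4 = 0.242
Step 2: x^2 = 0.05858
Step 3: exp(x) = 1.274
Step 4: c_v = 3*1.381e-23*0.05858*1.274/(1.274-1)^2 = 4.123e-23

4.123e-23


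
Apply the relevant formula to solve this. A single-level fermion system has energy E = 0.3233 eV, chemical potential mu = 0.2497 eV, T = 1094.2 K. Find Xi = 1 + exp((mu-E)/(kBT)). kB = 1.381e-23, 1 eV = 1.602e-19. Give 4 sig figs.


Step 1: (mu - E) = 0.2497 - 0.3233 = -0.0736 eV
Step 2: x = (mu-E)*eV/(kB*T) = -0.0736*1.602e-19/(1.381e-23*1094.2) = -0.7803
Step 3: exp(x) = 0.4583
Step 4: Xi = 1 + 0.4583 = 1.458

1.458


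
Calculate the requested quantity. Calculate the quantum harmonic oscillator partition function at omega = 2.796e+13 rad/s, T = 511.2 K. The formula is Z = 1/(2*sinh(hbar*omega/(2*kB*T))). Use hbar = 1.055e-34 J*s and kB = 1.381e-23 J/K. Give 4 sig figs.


Step 1: Compute x = hbar*omega/(kB*T) = 1.055e-34*2.796e+13/(1.381e-23*511.2) = 0.4178
Step 2: x/2 = 0.2089
Step 3: sinh(x/2) = 0.2104
Step 4: Z = 1/(2*0.2104) = 2.376

2.376


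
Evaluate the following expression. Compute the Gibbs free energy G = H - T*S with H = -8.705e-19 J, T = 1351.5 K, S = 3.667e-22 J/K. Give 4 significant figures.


Step 1: T*S = 1351.5 * 3.667e-22 = 4.956e-19 J
Step 2: G = H - T*S = -8.705e-19 - 4.956e-19
Step 3: G = -1.366e-18 J

-1.366e-18


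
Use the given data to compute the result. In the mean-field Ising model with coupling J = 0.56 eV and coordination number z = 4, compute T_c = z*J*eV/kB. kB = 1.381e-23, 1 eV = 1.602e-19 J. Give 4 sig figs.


Step 1: z*J = 4*0.56 = 2.24 eV
Step 2: Convert to Joules: 2.24*1.602e-19 = 3.588e-19 J
Step 3: T_c = 3.588e-19 / 1.381e-23 = 2.598e+04 K

2.598e+04


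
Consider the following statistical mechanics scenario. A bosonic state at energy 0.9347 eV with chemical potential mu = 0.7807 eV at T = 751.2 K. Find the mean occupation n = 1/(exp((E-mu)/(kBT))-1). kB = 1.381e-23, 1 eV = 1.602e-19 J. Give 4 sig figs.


Step 1: (E - mu) = 0.154 eV
Step 2: x = (E-mu)*eV/(kB*T) = 0.154*1.602e-19/(1.381e-23*751.2) = 2.378
Step 3: exp(x) = 10.78
Step 4: n = 1/(exp(x)-1) = 0.1022

0.1022


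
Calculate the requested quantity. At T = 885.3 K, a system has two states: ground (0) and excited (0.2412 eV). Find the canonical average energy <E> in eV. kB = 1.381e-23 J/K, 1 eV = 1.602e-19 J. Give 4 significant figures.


Step 1: beta*E = 0.2412*1.602e-19/(1.381e-23*885.3) = 3.16
Step 2: exp(-beta*E) = 0.0424
Step 3: <E> = 0.2412*0.0424/(1+0.0424) = 0.009812 eV

0.009812
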